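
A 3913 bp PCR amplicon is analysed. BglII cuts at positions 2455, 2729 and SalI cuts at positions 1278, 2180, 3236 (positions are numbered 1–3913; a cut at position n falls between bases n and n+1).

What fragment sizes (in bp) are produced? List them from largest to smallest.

Combined cut positions (sorted): 1278, 2180, 2455, 2729, 3236.
Linear molecule, 5 cuts → 6 fragments:
  1278 − 0 = 1278 bp
  2180 − 1278 = 902 bp
  2455 − 2180 = 275 bp
  2729 − 2455 = 274 bp
  3236 − 2729 = 507 bp
  3913 − 3236 = 677 bp
Sorted largest to smallest: 1278, 902, 677, 507, 275, 274 bp.

1278, 902, 677, 507, 275, 274 bp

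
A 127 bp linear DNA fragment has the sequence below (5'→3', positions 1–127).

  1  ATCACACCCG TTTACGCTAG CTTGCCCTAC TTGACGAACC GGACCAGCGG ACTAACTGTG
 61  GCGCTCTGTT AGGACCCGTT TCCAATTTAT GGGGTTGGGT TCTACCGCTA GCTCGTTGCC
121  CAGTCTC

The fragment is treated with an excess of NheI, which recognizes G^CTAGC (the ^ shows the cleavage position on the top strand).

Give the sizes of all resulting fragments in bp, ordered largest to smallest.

NheI sites (GCTAGC) start at positions 16, 107.
NheI cuts after the first base of each site, so after positions 16, 107.
Linear molecule, 2 cuts → 3 fragments:
  1–16 → 16 bp
  17–107 → 91 bp
  108–127 → 20 bp
Sorted largest to smallest: 91, 20, 16 bp.

91, 20, 16 bp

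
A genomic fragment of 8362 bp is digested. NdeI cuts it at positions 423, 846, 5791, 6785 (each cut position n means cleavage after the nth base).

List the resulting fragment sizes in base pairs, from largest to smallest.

Linear molecule, 4 cuts → 5 fragments:
  423 − 0 = 423 bp
  846 − 423 = 423 bp
  5791 − 846 = 4945 bp
  6785 − 5791 = 994 bp
  8362 − 6785 = 1577 bp
Sorted largest to smallest: 4945, 1577, 994, 423, 423 bp.

4945, 1577, 994, 423, 423 bp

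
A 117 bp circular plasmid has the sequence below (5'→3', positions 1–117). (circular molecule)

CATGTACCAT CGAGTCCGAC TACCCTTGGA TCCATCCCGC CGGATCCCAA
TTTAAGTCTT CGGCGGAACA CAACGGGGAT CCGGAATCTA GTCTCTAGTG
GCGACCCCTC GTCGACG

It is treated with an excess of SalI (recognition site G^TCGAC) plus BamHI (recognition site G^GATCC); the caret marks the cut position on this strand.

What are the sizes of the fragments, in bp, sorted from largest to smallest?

35, 34, 34, 14 bp

The SalI site (GTCGAC) starts at position 111.
SalI cuts after the first base of each site, so after position 111.
BamHI sites (GGATCC) start at positions 28, 42, 77.
BamHI cuts after the first base of each site, so after positions 28, 42, 77.
Combined cut positions: 28, 42, 77, 111.
Circular molecule, 4 cuts → 4 fragments:
  29–42 → 14 bp
  43–77 → 35 bp
  78–111 → 34 bp
  112–117 then 1–28 → 6 + 28 = 34 bp
Sorted largest to smallest: 35, 34, 34, 14 bp.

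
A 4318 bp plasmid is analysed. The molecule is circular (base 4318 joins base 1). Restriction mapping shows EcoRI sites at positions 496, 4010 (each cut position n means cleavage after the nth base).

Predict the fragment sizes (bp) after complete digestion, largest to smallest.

3514, 804 bp

Circular molecule, 2 cuts → 2 fragments:
  4010 − 496 = 3514 bp
  wrap: 4318 − 4010 + 496 = 804 bp
Sorted largest to smallest: 3514, 804 bp.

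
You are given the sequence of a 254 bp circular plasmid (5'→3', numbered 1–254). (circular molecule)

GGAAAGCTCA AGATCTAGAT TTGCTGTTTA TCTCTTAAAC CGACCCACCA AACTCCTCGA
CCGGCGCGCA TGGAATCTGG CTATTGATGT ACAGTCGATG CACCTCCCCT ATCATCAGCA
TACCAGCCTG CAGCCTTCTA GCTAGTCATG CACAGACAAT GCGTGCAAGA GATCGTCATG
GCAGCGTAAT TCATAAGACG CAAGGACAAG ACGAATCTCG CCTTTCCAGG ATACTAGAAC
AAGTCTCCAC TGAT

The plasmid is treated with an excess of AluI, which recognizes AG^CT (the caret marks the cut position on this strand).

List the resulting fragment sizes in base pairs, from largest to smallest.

AluI sites (AGCT) start at positions 5, 140.
AluI cuts after base 2 of each site, so after positions 6, 141.
Circular molecule, 2 cuts → 2 fragments:
  7–141 → 135 bp
  142–254 then 1–6 → 113 + 6 = 119 bp
Sorted largest to smallest: 135, 119 bp.

135, 119 bp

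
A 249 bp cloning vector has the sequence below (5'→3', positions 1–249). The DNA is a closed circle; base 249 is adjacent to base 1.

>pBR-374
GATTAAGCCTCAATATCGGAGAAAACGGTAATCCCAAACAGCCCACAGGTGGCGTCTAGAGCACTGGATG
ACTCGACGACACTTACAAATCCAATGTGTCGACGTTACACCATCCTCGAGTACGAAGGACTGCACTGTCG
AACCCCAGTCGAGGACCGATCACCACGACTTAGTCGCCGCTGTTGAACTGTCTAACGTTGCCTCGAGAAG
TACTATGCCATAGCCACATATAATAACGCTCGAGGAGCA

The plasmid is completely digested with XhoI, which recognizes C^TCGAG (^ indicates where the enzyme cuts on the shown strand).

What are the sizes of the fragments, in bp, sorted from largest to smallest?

125, 87, 37 bp

XhoI sites (CTCGAG) start at positions 115, 202, 239.
XhoI cuts after the first base of each site, so after positions 115, 202, 239.
Circular molecule, 3 cuts → 3 fragments:
  116–202 → 87 bp
  203–239 → 37 bp
  240–249 then 1–115 → 10 + 115 = 125 bp
Sorted largest to smallest: 125, 87, 37 bp.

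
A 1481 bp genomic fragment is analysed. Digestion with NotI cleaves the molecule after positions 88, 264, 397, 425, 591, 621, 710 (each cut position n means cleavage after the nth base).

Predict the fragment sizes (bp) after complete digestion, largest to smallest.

Linear molecule, 7 cuts → 8 fragments:
  88 − 0 = 88 bp
  264 − 88 = 176 bp
  397 − 264 = 133 bp
  425 − 397 = 28 bp
  591 − 425 = 166 bp
  621 − 591 = 30 bp
  710 − 621 = 89 bp
  1481 − 710 = 771 bp
Sorted largest to smallest: 771, 176, 166, 133, 89, 88, 30, 28 bp.

771, 176, 166, 133, 89, 88, 30, 28 bp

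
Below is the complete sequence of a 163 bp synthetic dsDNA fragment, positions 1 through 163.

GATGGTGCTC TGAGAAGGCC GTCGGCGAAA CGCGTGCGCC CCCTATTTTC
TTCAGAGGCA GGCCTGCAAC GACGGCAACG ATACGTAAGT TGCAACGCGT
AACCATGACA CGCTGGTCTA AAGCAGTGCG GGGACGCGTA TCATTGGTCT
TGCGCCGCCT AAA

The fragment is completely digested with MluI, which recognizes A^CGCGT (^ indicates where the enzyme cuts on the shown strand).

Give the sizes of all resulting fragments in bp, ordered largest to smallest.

MluI sites (ACGCGT) start at positions 30, 95, 134.
MluI cuts after the first base of each site, so after positions 30, 95, 134.
Linear molecule, 3 cuts → 4 fragments:
  1–30 → 30 bp
  31–95 → 65 bp
  96–134 → 39 bp
  135–163 → 29 bp
Sorted largest to smallest: 65, 39, 30, 29 bp.

65, 39, 30, 29 bp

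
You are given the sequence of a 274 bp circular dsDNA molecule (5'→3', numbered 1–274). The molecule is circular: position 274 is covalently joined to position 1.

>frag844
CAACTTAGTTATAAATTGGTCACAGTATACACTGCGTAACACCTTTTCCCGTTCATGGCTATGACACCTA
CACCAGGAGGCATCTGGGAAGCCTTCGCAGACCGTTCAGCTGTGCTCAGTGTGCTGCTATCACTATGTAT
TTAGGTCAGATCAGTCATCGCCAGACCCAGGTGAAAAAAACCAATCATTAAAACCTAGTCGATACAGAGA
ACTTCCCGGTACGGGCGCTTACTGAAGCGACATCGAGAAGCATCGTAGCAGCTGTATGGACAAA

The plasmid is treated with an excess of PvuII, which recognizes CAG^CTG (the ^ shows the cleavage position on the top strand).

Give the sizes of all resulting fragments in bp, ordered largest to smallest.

PvuII sites (CAGCTG) start at positions 107, 259.
PvuII cuts after base 3 of each site, so after positions 109, 261.
Circular molecule, 2 cuts → 2 fragments:
  110–261 → 152 bp
  262–274 then 1–109 → 13 + 109 = 122 bp
Sorted largest to smallest: 152, 122 bp.

152, 122 bp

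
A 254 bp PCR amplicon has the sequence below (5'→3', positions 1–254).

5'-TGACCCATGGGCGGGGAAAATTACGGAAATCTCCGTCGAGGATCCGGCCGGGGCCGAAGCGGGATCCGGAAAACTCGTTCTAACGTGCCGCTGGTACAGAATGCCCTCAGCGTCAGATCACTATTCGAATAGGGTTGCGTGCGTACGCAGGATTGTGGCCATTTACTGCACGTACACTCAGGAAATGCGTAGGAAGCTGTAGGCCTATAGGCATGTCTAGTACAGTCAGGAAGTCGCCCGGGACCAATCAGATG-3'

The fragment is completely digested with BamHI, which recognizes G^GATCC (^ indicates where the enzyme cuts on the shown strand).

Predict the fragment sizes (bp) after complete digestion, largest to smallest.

BamHI sites (GGATCC) start at positions 40, 62.
BamHI cuts after the first base of each site, so after positions 40, 62.
Linear molecule, 2 cuts → 3 fragments:
  1–40 → 40 bp
  41–62 → 22 bp
  63–254 → 192 bp
Sorted largest to smallest: 192, 40, 22 bp.

192, 40, 22 bp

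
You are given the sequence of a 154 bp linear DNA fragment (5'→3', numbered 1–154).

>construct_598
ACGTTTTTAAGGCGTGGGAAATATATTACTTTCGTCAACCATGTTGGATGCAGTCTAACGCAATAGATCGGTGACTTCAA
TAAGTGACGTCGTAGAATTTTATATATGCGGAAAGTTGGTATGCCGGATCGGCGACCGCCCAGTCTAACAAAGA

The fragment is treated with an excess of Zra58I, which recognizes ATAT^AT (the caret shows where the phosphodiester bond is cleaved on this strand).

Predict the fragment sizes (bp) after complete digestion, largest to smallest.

Zra58I sites (ATATAT) start at positions 21, 102.
Zra58I cuts after base 4 of each site, so after positions 24, 105.
Linear molecule, 2 cuts → 3 fragments:
  1–24 → 24 bp
  25–105 → 81 bp
  106–154 → 49 bp
Sorted largest to smallest: 81, 49, 24 bp.

81, 49, 24 bp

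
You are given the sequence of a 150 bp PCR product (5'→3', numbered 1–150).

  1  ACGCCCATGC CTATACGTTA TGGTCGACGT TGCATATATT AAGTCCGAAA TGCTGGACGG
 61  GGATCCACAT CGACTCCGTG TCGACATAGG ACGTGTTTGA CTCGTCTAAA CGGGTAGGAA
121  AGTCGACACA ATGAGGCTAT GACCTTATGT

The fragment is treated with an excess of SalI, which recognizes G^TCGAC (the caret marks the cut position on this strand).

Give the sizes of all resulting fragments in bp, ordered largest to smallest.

57, 42, 28, 23 bp

SalI sites (GTCGAC) start at positions 23, 80, 122.
SalI cuts after the first base of each site, so after positions 23, 80, 122.
Linear molecule, 3 cuts → 4 fragments:
  1–23 → 23 bp
  24–80 → 57 bp
  81–122 → 42 bp
  123–150 → 28 bp
Sorted largest to smallest: 57, 42, 28, 23 bp.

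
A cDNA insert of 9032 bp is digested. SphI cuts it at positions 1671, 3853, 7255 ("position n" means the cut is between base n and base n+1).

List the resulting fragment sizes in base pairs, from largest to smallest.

3402, 2182, 1777, 1671 bp

Linear molecule, 3 cuts → 4 fragments:
  1671 − 0 = 1671 bp
  3853 − 1671 = 2182 bp
  7255 − 3853 = 3402 bp
  9032 − 7255 = 1777 bp
Sorted largest to smallest: 3402, 2182, 1777, 1671 bp.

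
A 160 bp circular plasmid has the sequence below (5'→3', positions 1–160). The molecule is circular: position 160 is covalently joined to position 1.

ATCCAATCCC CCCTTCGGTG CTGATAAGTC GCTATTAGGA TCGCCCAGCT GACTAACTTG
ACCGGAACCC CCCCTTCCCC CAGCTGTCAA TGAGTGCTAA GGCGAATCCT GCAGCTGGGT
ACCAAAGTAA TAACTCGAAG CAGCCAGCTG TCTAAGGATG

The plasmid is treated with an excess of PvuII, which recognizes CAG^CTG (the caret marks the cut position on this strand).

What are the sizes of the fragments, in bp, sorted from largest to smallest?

PvuII sites (CAGCTG) start at positions 46, 81, 112, 145.
PvuII cuts after base 3 of each site, so after positions 48, 83, 114, 147.
Circular molecule, 4 cuts → 4 fragments:
  49–83 → 35 bp
  84–114 → 31 bp
  115–147 → 33 bp
  148–160 then 1–48 → 13 + 48 = 61 bp
Sorted largest to smallest: 61, 35, 33, 31 bp.

61, 35, 33, 31 bp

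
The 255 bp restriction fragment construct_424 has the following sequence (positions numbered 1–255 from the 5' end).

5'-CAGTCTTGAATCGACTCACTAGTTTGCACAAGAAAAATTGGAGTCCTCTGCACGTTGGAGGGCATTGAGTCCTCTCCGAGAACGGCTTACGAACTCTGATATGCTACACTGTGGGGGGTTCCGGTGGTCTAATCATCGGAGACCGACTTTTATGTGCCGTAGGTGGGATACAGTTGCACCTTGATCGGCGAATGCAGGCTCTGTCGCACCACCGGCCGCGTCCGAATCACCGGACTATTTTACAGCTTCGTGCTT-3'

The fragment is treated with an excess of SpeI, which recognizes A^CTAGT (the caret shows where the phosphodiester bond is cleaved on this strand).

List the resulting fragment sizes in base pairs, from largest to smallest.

The SpeI site (ACTAGT) starts at position 18.
SpeI cuts after the first base of each site, so after position 18.
Linear molecule, 1 cut → 2 fragments:
  1–18 → 18 bp
  19–255 → 237 bp
Sorted largest to smallest: 237, 18 bp.

237, 18 bp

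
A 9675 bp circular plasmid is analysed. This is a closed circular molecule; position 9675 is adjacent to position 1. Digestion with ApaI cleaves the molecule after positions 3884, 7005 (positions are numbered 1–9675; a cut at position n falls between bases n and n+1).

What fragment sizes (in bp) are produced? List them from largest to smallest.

Circular molecule, 2 cuts → 2 fragments:
  7005 − 3884 = 3121 bp
  wrap: 9675 − 7005 + 3884 = 6554 bp
Sorted largest to smallest: 6554, 3121 bp.

6554, 3121 bp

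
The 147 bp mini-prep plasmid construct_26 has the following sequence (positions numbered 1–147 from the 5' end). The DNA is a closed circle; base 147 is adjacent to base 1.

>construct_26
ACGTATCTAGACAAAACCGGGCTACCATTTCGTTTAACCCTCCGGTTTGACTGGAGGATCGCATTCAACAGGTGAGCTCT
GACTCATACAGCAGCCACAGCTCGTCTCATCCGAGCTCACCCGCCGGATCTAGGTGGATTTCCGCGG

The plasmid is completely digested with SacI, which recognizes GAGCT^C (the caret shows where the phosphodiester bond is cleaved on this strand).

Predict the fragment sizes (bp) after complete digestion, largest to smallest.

SacI sites (GAGCTC) start at positions 74, 113.
SacI cuts after base 5 of each site (before the last base), so after positions 78, 117.
Circular molecule, 2 cuts → 2 fragments:
  79–117 → 39 bp
  118–147 then 1–78 → 30 + 78 = 108 bp
Sorted largest to smallest: 108, 39 bp.

108, 39 bp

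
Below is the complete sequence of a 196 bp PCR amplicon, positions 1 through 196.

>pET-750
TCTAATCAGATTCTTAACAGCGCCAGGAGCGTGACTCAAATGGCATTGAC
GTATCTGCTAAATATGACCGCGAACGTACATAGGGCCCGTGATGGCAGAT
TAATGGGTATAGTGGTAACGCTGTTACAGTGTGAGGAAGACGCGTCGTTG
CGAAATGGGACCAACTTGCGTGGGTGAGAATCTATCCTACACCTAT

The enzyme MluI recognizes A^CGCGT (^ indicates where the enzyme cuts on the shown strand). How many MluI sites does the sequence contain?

1

ACGCGT occurs starting at position 140.
MluI cuts at 1 site.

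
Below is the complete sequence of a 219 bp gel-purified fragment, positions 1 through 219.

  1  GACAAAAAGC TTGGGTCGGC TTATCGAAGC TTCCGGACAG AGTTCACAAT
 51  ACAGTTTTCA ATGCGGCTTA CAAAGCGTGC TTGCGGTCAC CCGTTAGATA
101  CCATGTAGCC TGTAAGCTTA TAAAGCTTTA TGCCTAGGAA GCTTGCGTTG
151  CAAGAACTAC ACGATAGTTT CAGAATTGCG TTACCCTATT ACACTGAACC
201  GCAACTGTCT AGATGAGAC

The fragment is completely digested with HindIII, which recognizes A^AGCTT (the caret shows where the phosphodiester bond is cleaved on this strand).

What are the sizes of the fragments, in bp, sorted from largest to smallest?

87, 80, 20, 16, 9, 7 bp

HindIII sites (AAGCTT) start at positions 7, 27, 114, 123, 139.
HindIII cuts after the first base of each site, so after positions 7, 27, 114, 123, 139.
Linear molecule, 5 cuts → 6 fragments:
  1–7 → 7 bp
  8–27 → 20 bp
  28–114 → 87 bp
  115–123 → 9 bp
  124–139 → 16 bp
  140–219 → 80 bp
Sorted largest to smallest: 87, 80, 20, 16, 9, 7 bp.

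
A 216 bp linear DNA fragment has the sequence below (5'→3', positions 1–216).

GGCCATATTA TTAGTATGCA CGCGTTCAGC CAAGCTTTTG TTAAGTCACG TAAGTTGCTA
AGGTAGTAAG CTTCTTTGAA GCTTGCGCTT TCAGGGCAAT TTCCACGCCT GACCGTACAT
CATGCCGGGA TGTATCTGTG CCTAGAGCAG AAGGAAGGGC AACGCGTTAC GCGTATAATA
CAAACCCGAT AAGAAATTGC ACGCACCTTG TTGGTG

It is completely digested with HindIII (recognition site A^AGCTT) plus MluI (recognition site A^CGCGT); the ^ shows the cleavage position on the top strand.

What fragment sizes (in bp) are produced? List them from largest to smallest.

83, 47, 36, 20, 12, 11, 7 bp

HindIII sites (AAGCTT) start at positions 32, 68, 79.
HindIII cuts after the first base of each site, so after positions 32, 68, 79.
MluI sites (ACGCGT) start at positions 20, 162, 169.
MluI cuts after the first base of each site, so after positions 20, 162, 169.
Combined cut positions: 20, 32, 68, 79, 162, 169.
Linear molecule, 6 cuts → 7 fragments:
  1–20 → 20 bp
  21–32 → 12 bp
  33–68 → 36 bp
  69–79 → 11 bp
  80–162 → 83 bp
  163–169 → 7 bp
  170–216 → 47 bp
Sorted largest to smallest: 83, 47, 36, 20, 12, 11, 7 bp.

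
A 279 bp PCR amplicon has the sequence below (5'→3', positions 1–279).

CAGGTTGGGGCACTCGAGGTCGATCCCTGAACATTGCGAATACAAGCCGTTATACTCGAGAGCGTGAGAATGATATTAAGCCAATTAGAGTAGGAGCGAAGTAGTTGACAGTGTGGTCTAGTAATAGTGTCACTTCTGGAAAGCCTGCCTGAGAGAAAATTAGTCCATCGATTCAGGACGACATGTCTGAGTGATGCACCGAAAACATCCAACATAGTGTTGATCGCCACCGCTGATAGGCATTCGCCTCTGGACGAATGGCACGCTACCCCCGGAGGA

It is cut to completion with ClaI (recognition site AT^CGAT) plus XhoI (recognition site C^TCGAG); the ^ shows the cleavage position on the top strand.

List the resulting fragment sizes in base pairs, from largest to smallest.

113, 111, 42, 13 bp

The ClaI site (ATCGAT) starts at position 167.
ClaI cuts after base 2 of each site, so after position 168.
XhoI sites (CTCGAG) start at positions 13, 55.
XhoI cuts after the first base of each site, so after positions 13, 55.
Combined cut positions: 13, 55, 168.
Linear molecule, 3 cuts → 4 fragments:
  1–13 → 13 bp
  14–55 → 42 bp
  56–168 → 113 bp
  169–279 → 111 bp
Sorted largest to smallest: 113, 111, 42, 13 bp.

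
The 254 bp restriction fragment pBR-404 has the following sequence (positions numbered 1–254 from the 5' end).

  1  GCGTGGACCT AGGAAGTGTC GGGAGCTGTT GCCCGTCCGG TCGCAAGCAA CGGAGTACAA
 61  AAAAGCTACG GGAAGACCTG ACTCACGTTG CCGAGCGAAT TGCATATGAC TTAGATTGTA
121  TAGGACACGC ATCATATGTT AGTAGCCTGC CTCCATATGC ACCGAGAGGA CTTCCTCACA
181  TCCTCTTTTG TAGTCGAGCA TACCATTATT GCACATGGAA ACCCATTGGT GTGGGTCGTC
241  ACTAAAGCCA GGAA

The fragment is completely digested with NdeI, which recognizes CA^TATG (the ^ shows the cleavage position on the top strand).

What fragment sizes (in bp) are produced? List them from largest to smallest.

104, 99, 30, 21 bp

NdeI sites (CATATG) start at positions 103, 133, 154.
NdeI cuts after base 2 of each site, so after positions 104, 134, 155.
Linear molecule, 3 cuts → 4 fragments:
  1–104 → 104 bp
  105–134 → 30 bp
  135–155 → 21 bp
  156–254 → 99 bp
Sorted largest to smallest: 104, 99, 30, 21 bp.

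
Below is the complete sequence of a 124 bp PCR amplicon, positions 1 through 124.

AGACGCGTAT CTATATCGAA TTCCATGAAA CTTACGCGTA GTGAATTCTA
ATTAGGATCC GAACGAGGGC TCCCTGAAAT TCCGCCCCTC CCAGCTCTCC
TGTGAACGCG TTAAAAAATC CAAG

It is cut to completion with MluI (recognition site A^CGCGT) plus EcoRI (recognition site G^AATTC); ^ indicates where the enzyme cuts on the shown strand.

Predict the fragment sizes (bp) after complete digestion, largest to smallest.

63, 18, 16, 15, 9, 3 bp

MluI sites (ACGCGT) start at positions 3, 34, 106.
MluI cuts after the first base of each site, so after positions 3, 34, 106.
EcoRI sites (GAATTC) start at positions 18, 43.
EcoRI cuts after the first base of each site, so after positions 18, 43.
Combined cut positions: 3, 18, 34, 43, 106.
Linear molecule, 5 cuts → 6 fragments:
  1–3 → 3 bp
  4–18 → 15 bp
  19–34 → 16 bp
  35–43 → 9 bp
  44–106 → 63 bp
  107–124 → 18 bp
Sorted largest to smallest: 63, 18, 16, 15, 9, 3 bp.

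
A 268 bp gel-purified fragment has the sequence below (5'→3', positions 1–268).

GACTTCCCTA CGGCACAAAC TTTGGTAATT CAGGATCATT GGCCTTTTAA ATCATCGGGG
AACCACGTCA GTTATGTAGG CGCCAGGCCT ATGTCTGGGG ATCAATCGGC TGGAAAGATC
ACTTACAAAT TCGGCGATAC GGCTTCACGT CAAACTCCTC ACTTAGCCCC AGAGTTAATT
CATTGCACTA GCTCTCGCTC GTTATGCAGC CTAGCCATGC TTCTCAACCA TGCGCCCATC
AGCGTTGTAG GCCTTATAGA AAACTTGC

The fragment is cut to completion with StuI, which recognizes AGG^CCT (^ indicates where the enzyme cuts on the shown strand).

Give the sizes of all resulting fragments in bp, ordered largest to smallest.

StuI sites (AGGCCT) start at positions 85, 249.
StuI cuts after base 3 of each site, so after positions 87, 251.
Linear molecule, 2 cuts → 3 fragments:
  1–87 → 87 bp
  88–251 → 164 bp
  252–268 → 17 bp
Sorted largest to smallest: 164, 87, 17 bp.

164, 87, 17 bp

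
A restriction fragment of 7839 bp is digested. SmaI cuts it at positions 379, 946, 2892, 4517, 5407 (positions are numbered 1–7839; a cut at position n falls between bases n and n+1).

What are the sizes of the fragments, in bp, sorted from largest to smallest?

Linear molecule, 5 cuts → 6 fragments:
  379 − 0 = 379 bp
  946 − 379 = 567 bp
  2892 − 946 = 1946 bp
  4517 − 2892 = 1625 bp
  5407 − 4517 = 890 bp
  7839 − 5407 = 2432 bp
Sorted largest to smallest: 2432, 1946, 1625, 890, 567, 379 bp.

2432, 1946, 1625, 890, 567, 379 bp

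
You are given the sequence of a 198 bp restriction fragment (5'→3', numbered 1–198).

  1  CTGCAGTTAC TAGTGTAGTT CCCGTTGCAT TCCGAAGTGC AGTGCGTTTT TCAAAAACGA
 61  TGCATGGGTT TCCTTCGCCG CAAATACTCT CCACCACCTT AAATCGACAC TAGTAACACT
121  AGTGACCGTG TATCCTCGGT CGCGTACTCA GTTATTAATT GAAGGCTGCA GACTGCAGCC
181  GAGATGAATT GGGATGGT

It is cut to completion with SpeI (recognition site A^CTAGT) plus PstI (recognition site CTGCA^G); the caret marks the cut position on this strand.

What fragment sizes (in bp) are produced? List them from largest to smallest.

SpeI sites (ACTAGT) start at positions 9, 109, 118.
SpeI cuts after the first base of each site, so after positions 9, 109, 118.
PstI sites (CTGCAG) start at positions 1, 166, 173.
PstI cuts after base 5 of each site (before the last base), so after positions 5, 170, 177.
Combined cut positions: 5, 9, 109, 118, 170, 177.
Linear molecule, 6 cuts → 7 fragments:
  1–5 → 5 bp
  6–9 → 4 bp
  10–109 → 100 bp
  110–118 → 9 bp
  119–170 → 52 bp
  171–177 → 7 bp
  178–198 → 21 bp
Sorted largest to smallest: 100, 52, 21, 9, 7, 5, 4 bp.

100, 52, 21, 9, 7, 5, 4 bp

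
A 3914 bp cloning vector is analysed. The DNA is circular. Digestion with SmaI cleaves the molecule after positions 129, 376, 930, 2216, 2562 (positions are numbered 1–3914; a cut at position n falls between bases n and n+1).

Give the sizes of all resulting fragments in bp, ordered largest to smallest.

Circular molecule, 5 cuts → 5 fragments:
  376 − 129 = 247 bp
  930 − 376 = 554 bp
  2216 − 930 = 1286 bp
  2562 − 2216 = 346 bp
  wrap: 3914 − 2562 + 129 = 1481 bp
Sorted largest to smallest: 1481, 1286, 554, 346, 247 bp.

1481, 1286, 554, 346, 247 bp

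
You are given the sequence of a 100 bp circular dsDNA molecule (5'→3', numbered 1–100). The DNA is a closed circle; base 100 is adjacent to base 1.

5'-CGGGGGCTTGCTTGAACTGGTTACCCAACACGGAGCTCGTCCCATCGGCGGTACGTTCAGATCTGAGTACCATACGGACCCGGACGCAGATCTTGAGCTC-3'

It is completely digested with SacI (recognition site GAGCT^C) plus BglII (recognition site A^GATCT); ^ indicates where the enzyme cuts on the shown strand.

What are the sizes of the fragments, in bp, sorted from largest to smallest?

38, 29, 22, 11 bp

SacI sites (GAGCTC) start at positions 33, 95.
SacI cuts after base 5 of each site (before the last base), so after positions 37, 99.
BglII sites (AGATCT) start at positions 59, 88.
BglII cuts after the first base of each site, so after positions 59, 88.
Combined cut positions: 37, 59, 88, 99.
Circular molecule, 4 cuts → 4 fragments:
  38–59 → 22 bp
  60–88 → 29 bp
  89–99 → 11 bp
  100–100 then 1–37 → 1 + 37 = 38 bp
Sorted largest to smallest: 38, 29, 22, 11 bp.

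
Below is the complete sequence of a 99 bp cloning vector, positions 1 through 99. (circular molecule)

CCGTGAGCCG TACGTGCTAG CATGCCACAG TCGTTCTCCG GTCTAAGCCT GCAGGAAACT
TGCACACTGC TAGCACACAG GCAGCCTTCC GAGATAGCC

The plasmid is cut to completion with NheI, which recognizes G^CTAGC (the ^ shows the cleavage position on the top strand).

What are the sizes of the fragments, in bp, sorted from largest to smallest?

53, 46 bp

NheI sites (GCTAGC) start at positions 16, 69.
NheI cuts after the first base of each site, so after positions 16, 69.
Circular molecule, 2 cuts → 2 fragments:
  17–69 → 53 bp
  70–99 then 1–16 → 30 + 16 = 46 bp
Sorted largest to smallest: 53, 46 bp.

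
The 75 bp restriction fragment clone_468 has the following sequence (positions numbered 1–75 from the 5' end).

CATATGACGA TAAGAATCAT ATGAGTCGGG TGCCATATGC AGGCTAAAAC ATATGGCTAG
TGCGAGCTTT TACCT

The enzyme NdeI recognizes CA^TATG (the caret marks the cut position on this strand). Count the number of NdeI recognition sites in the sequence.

CATATG occurs starting at positions 1, 18, 34, 50.
NdeI cuts at 4 sites.

4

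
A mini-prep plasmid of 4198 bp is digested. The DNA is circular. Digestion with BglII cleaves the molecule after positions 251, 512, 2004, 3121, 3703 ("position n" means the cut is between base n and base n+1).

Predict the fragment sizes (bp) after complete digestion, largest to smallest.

1492, 1117, 746, 582, 261 bp

Circular molecule, 5 cuts → 5 fragments:
  512 − 251 = 261 bp
  2004 − 512 = 1492 bp
  3121 − 2004 = 1117 bp
  3703 − 3121 = 582 bp
  wrap: 4198 − 3703 + 251 = 746 bp
Sorted largest to smallest: 1492, 1117, 746, 582, 261 bp.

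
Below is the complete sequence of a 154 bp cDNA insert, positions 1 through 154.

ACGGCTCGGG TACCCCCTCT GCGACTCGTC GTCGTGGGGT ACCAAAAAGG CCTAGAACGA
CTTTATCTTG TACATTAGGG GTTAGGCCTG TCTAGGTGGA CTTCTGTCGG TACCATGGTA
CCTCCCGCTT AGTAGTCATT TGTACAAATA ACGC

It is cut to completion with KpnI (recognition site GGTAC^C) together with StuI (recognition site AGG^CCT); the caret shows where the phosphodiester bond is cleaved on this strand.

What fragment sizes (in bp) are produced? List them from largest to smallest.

KpnI sites (GGTACC) start at positions 9, 38, 109, 117.
KpnI cuts after base 5 of each site (before the last base), so after positions 13, 42, 113, 121.
StuI sites (AGGCCT) start at positions 48, 84.
StuI cuts after base 3 of each site, so after positions 50, 86.
Combined cut positions: 13, 42, 50, 86, 113, 121.
Linear molecule, 6 cuts → 7 fragments:
  1–13 → 13 bp
  14–42 → 29 bp
  43–50 → 8 bp
  51–86 → 36 bp
  87–113 → 27 bp
  114–121 → 8 bp
  122–154 → 33 bp
Sorted largest to smallest: 36, 33, 29, 27, 13, 8, 8 bp.

36, 33, 29, 27, 13, 8, 8 bp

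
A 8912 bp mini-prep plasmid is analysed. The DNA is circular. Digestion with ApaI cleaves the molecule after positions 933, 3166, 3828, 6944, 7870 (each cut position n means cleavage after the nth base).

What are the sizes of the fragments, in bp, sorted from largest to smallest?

Circular molecule, 5 cuts → 5 fragments:
  3166 − 933 = 2233 bp
  3828 − 3166 = 662 bp
  6944 − 3828 = 3116 bp
  7870 − 6944 = 926 bp
  wrap: 8912 − 7870 + 933 = 1975 bp
Sorted largest to smallest: 3116, 2233, 1975, 926, 662 bp.

3116, 2233, 1975, 926, 662 bp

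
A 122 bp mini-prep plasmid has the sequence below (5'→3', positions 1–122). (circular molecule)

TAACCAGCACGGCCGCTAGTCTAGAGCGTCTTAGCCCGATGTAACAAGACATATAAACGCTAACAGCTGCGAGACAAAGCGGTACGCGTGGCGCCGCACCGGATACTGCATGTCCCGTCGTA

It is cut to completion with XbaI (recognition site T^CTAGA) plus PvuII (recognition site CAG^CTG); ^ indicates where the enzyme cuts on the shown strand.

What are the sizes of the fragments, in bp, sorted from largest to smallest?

The XbaI site (TCTAGA) starts at position 20.
XbaI cuts after the first base of each site, so after position 20.
The PvuII site (CAGCTG) starts at position 64.
PvuII cuts after base 3 of each site, so after position 66.
Combined cut positions: 20, 66.
Circular molecule, 2 cuts → 2 fragments:
  21–66 → 46 bp
  67–122 then 1–20 → 56 + 20 = 76 bp
Sorted largest to smallest: 76, 46 bp.

76, 46 bp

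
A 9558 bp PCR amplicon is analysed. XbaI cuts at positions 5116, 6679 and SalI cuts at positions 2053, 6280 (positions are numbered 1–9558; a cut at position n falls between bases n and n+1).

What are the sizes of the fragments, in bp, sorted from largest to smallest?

3063, 2879, 2053, 1164, 399 bp

Combined cut positions (sorted): 2053, 5116, 6280, 6679.
Linear molecule, 4 cuts → 5 fragments:
  2053 − 0 = 2053 bp
  5116 − 2053 = 3063 bp
  6280 − 5116 = 1164 bp
  6679 − 6280 = 399 bp
  9558 − 6679 = 2879 bp
Sorted largest to smallest: 3063, 2879, 2053, 1164, 399 bp.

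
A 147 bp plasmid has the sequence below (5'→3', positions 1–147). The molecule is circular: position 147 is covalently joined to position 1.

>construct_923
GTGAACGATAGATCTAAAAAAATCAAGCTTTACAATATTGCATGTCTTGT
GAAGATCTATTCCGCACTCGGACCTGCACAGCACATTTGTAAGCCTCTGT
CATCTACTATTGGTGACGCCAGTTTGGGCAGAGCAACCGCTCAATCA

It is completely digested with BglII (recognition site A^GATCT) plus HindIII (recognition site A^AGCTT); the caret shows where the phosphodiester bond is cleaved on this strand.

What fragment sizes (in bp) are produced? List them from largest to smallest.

BglII sites (AGATCT) start at positions 10, 53.
BglII cuts after the first base of each site, so after positions 10, 53.
The HindIII site (AAGCTT) starts at position 25.
HindIII cuts after the first base of each site, so after position 25.
Combined cut positions: 10, 25, 53.
Circular molecule, 3 cuts → 3 fragments:
  11–25 → 15 bp
  26–53 → 28 bp
  54–147 then 1–10 → 94 + 10 = 104 bp
Sorted largest to smallest: 104, 28, 15 bp.

104, 28, 15 bp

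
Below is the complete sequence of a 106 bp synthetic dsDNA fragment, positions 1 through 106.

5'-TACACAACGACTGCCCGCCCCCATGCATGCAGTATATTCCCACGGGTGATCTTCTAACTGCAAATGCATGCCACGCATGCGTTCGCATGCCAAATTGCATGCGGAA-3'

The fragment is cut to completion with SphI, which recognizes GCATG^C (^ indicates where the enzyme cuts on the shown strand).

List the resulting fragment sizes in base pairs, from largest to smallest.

SphI sites (GCATGC) start at positions 25, 66, 75, 85, 97.
SphI cuts after base 5 of each site (before the last base), so after positions 29, 70, 79, 89, 101.
Linear molecule, 5 cuts → 6 fragments:
  1–29 → 29 bp
  30–70 → 41 bp
  71–79 → 9 bp
  80–89 → 10 bp
  90–101 → 12 bp
  102–106 → 5 bp
Sorted largest to smallest: 41, 29, 12, 10, 9, 5 bp.

41, 29, 12, 10, 9, 5 bp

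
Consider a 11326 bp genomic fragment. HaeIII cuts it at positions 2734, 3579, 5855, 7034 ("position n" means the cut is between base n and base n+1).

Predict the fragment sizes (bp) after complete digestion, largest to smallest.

Linear molecule, 4 cuts → 5 fragments:
  2734 − 0 = 2734 bp
  3579 − 2734 = 845 bp
  5855 − 3579 = 2276 bp
  7034 − 5855 = 1179 bp
  11326 − 7034 = 4292 bp
Sorted largest to smallest: 4292, 2734, 2276, 1179, 845 bp.

4292, 2734, 2276, 1179, 845 bp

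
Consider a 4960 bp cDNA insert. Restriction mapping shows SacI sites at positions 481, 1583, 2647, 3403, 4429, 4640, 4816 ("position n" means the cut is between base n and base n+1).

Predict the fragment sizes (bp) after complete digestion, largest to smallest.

Linear molecule, 7 cuts → 8 fragments:
  481 − 0 = 481 bp
  1583 − 481 = 1102 bp
  2647 − 1583 = 1064 bp
  3403 − 2647 = 756 bp
  4429 − 3403 = 1026 bp
  4640 − 4429 = 211 bp
  4816 − 4640 = 176 bp
  4960 − 4816 = 144 bp
Sorted largest to smallest: 1102, 1064, 1026, 756, 481, 211, 176, 144 bp.

1102, 1064, 1026, 756, 481, 211, 176, 144 bp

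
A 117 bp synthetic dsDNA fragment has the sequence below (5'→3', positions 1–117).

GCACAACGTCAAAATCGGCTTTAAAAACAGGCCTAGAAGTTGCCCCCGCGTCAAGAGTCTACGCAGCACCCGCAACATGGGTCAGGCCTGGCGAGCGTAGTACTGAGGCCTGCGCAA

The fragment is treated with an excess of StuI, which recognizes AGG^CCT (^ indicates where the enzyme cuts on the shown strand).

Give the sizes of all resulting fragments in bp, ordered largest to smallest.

StuI sites (AGGCCT) start at positions 29, 84, 106.
StuI cuts after base 3 of each site, so after positions 31, 86, 108.
Linear molecule, 3 cuts → 4 fragments:
  1–31 → 31 bp
  32–86 → 55 bp
  87–108 → 22 bp
  109–117 → 9 bp
Sorted largest to smallest: 55, 31, 22, 9 bp.

55, 31, 22, 9 bp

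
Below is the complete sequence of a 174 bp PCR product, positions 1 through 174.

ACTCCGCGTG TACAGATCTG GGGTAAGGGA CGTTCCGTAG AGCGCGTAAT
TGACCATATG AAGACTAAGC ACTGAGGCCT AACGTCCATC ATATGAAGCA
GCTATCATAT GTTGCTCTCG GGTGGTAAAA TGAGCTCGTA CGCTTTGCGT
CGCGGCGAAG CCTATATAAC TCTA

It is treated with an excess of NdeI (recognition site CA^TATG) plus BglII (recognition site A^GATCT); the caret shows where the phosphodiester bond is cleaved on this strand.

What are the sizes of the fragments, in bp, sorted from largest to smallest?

NdeI sites (CATATG) start at positions 55, 90, 106.
NdeI cuts after base 2 of each site, so after positions 56, 91, 107.
The BglII site (AGATCT) starts at position 14.
BglII cuts after the first base of each site, so after position 14.
Combined cut positions: 14, 56, 91, 107.
Linear molecule, 4 cuts → 5 fragments:
  1–14 → 14 bp
  15–56 → 42 bp
  57–91 → 35 bp
  92–107 → 16 bp
  108–174 → 67 bp
Sorted largest to smallest: 67, 42, 35, 16, 14 bp.

67, 42, 35, 16, 14 bp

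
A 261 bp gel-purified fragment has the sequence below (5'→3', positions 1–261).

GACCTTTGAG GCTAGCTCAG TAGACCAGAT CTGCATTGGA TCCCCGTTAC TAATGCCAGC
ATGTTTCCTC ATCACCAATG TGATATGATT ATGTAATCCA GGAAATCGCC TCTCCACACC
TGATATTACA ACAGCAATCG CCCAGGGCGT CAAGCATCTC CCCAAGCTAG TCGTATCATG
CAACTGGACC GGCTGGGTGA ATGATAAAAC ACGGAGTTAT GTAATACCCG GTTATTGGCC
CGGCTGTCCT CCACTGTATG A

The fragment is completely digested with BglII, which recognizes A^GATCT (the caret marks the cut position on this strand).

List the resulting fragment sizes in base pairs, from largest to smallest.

The BglII site (AGATCT) starts at position 27.
BglII cuts after the first base of each site, so after position 27.
Linear molecule, 1 cut → 2 fragments:
  1–27 → 27 bp
  28–261 → 234 bp
Sorted largest to smallest: 234, 27 bp.

234, 27 bp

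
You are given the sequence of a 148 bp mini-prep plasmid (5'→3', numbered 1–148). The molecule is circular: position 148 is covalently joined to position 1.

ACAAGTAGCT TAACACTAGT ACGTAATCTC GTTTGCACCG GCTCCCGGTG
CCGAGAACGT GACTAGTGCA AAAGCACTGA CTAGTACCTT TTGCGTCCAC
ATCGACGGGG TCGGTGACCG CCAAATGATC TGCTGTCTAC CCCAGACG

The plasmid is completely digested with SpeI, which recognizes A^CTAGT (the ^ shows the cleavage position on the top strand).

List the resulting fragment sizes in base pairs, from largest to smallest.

83, 47, 18 bp

SpeI sites (ACTAGT) start at positions 15, 62, 80.
SpeI cuts after the first base of each site, so after positions 15, 62, 80.
Circular molecule, 3 cuts → 3 fragments:
  16–62 → 47 bp
  63–80 → 18 bp
  81–148 then 1–15 → 68 + 15 = 83 bp
Sorted largest to smallest: 83, 47, 18 bp.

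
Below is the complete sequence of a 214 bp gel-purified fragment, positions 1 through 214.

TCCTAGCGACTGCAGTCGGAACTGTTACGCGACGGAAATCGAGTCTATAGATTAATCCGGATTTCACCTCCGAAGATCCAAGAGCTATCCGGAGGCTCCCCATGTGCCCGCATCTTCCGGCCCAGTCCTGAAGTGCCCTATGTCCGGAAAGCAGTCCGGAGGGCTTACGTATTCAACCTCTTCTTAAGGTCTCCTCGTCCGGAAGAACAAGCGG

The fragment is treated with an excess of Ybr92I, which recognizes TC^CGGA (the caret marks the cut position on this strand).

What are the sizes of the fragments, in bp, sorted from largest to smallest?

57, 55, 43, 32, 15, 12 bp

Ybr92I sites (TCCGGA) start at positions 56, 88, 143, 155, 198.
Ybr92I cuts after base 2 of each site, so after positions 57, 89, 144, 156, 199.
Linear molecule, 5 cuts → 6 fragments:
  1–57 → 57 bp
  58–89 → 32 bp
  90–144 → 55 bp
  145–156 → 12 bp
  157–199 → 43 bp
  200–214 → 15 bp
Sorted largest to smallest: 57, 55, 43, 32, 15, 12 bp.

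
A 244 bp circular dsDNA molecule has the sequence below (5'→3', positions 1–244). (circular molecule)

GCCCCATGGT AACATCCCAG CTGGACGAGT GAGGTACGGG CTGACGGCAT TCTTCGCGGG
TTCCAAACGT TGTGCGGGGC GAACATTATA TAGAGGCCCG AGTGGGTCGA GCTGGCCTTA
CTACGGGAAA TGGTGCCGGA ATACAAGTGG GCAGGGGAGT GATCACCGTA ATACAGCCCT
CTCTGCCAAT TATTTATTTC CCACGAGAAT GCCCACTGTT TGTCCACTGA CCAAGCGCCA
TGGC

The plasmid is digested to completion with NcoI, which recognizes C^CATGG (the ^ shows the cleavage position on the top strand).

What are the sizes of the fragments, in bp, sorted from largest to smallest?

234, 10 bp

NcoI sites (CCATGG) start at positions 4, 238.
NcoI cuts after the first base of each site, so after positions 4, 238.
Circular molecule, 2 cuts → 2 fragments:
  5–238 → 234 bp
  239–244 then 1–4 → 6 + 4 = 10 bp
Sorted largest to smallest: 234, 10 bp.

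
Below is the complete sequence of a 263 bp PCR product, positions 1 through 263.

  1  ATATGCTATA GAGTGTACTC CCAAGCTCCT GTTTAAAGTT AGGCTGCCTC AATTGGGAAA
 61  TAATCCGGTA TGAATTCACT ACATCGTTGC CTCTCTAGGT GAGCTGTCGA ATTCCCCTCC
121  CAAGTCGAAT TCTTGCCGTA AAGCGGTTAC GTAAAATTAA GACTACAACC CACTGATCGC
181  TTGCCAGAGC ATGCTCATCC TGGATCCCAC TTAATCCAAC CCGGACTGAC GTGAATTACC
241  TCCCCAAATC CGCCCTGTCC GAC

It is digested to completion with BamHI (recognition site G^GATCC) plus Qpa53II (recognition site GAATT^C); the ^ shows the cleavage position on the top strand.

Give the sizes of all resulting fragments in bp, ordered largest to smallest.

The BamHI site (GGATCC) starts at position 202.
BamHI cuts after the first base of each site, so after position 202.
Qpa53II sites (GAATTC) start at positions 72, 109, 127.
Qpa53II cuts after base 5 of each site (before the last base), so after positions 76, 113, 131.
Combined cut positions: 76, 113, 131, 202.
Linear molecule, 4 cuts → 5 fragments:
  1–76 → 76 bp
  77–113 → 37 bp
  114–131 → 18 bp
  132–202 → 71 bp
  203–263 → 61 bp
Sorted largest to smallest: 76, 71, 61, 37, 18 bp.

76, 71, 61, 37, 18 bp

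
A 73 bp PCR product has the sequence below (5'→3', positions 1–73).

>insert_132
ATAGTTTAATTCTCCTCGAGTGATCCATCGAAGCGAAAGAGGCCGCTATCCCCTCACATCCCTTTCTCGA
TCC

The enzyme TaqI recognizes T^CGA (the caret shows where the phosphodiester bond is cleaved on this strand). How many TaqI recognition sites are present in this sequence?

3

TCGA occurs starting at positions 16, 28, 67.
TaqI cuts at 3 sites.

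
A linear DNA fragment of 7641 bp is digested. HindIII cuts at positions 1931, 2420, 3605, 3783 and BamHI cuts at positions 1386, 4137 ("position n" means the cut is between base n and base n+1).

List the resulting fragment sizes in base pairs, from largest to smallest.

Combined cut positions (sorted): 1386, 1931, 2420, 3605, 3783, 4137.
Linear molecule, 6 cuts → 7 fragments:
  1386 − 0 = 1386 bp
  1931 − 1386 = 545 bp
  2420 − 1931 = 489 bp
  3605 − 2420 = 1185 bp
  3783 − 3605 = 178 bp
  4137 − 3783 = 354 bp
  7641 − 4137 = 3504 bp
Sorted largest to smallest: 3504, 1386, 1185, 545, 489, 354, 178 bp.

3504, 1386, 1185, 545, 489, 354, 178 bp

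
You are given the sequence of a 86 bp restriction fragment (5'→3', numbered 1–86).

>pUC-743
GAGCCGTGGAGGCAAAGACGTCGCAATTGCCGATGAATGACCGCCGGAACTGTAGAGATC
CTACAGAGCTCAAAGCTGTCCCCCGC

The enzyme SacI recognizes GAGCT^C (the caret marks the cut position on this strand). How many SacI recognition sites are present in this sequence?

GAGCTC occurs starting at position 66.
SacI cuts at 1 site.

1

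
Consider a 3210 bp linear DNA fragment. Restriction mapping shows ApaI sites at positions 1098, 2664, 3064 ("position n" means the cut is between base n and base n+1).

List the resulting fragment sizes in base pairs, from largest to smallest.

1566, 1098, 400, 146 bp

Linear molecule, 3 cuts → 4 fragments:
  1098 − 0 = 1098 bp
  2664 − 1098 = 1566 bp
  3064 − 2664 = 400 bp
  3210 − 3064 = 146 bp
Sorted largest to smallest: 1566, 1098, 400, 146 bp.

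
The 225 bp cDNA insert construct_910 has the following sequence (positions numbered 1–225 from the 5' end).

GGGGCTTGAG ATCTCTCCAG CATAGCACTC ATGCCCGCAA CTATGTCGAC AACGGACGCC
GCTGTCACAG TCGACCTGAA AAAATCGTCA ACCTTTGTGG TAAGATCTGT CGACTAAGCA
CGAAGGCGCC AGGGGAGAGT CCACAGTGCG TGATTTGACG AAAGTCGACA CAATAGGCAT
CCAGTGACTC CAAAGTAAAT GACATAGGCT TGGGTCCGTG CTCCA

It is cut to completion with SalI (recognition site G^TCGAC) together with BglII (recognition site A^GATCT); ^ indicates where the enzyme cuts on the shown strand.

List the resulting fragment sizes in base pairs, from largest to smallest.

61, 55, 36, 33, 25, 9, 6 bp

SalI sites (GTCGAC) start at positions 45, 70, 109, 164.
SalI cuts after the first base of each site, so after positions 45, 70, 109, 164.
BglII sites (AGATCT) start at positions 9, 103.
BglII cuts after the first base of each site, so after positions 9, 103.
Combined cut positions: 9, 45, 70, 103, 109, 164.
Linear molecule, 6 cuts → 7 fragments:
  1–9 → 9 bp
  10–45 → 36 bp
  46–70 → 25 bp
  71–103 → 33 bp
  104–109 → 6 bp
  110–164 → 55 bp
  165–225 → 61 bp
Sorted largest to smallest: 61, 55, 36, 33, 25, 9, 6 bp.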